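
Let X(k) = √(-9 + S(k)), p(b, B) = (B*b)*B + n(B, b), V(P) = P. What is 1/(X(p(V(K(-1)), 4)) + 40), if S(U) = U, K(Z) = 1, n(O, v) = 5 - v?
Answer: 40/1589 - √11/1589 ≈ 0.023086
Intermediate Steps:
p(b, B) = 5 - b + b*B² (p(b, B) = (B*b)*B + (5 - b) = b*B² + (5 - b) = 5 - b + b*B²)
X(k) = √(-9 + k)
1/(X(p(V(K(-1)), 4)) + 40) = 1/(√(-9 + (5 - 1*1 + 1*4²)) + 40) = 1/(√(-9 + (5 - 1 + 1*16)) + 40) = 1/(√(-9 + (5 - 1 + 16)) + 40) = 1/(√(-9 + 20) + 40) = 1/(√11 + 40) = 1/(40 + √11)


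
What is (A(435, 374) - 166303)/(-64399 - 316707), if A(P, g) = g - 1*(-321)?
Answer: 82804/190553 ≈ 0.43455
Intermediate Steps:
A(P, g) = 321 + g (A(P, g) = g + 321 = 321 + g)
(A(435, 374) - 166303)/(-64399 - 316707) = ((321 + 374) - 166303)/(-64399 - 316707) = (695 - 166303)/(-381106) = -165608*(-1/381106) = 82804/190553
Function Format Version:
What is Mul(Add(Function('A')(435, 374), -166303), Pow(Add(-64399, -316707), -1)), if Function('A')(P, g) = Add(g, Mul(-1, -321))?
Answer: Rational(82804, 190553) ≈ 0.43455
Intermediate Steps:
Function('A')(P, g) = Add(321, g) (Function('A')(P, g) = Add(g, 321) = Add(321, g))
Mul(Add(Function('A')(435, 374), -166303), Pow(Add(-64399, -316707), -1)) = Mul(Add(Add(321, 374), -166303), Pow(Add(-64399, -316707), -1)) = Mul(Add(695, -166303), Pow(-381106, -1)) = Mul(-165608, Rational(-1, 381106)) = Rational(82804, 190553)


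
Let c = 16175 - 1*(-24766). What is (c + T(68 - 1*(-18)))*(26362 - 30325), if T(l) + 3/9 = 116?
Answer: -162707570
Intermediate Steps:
T(l) = 347/3 (T(l) = -1/3 + 116 = 347/3)
c = 40941 (c = 16175 + 24766 = 40941)
(c + T(68 - 1*(-18)))*(26362 - 30325) = (40941 + 347/3)*(26362 - 30325) = (123170/3)*(-3963) = -162707570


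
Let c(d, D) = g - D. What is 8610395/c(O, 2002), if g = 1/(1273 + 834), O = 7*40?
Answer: -18142102265/4218213 ≈ -4300.9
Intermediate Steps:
O = 280
g = 1/2107 ≈ 0.00047461
c(d, D) = 1/2107 - D
8610395/c(O, 2002) = 8610395/(1/2107 - 1*2002) = 8610395/(1/2107 - 2002) = 8610395/(-4218213/2107) = 8610395*(-2107/4218213) = -18142102265/4218213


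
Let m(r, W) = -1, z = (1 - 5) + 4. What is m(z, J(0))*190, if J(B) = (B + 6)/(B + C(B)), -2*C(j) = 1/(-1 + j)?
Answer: -190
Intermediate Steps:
C(j) = -1/(2*(-1 + j))
J(B) = (6 + B)/(B - 1/(-2 + 2*B)) (J(B) = (B + 6)/(B - 1/(-2 + 2*B)) = (6 + B)/(B - 1/(-2 + 2*B)))
z = 0 (z = -4 + 4 = 0)
m(z, J(0))*190 = -1*190 = -190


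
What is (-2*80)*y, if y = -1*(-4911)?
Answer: -785760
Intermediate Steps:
y = 4911
(-2*80)*y = -2*80*4911 = -160*4911 = -785760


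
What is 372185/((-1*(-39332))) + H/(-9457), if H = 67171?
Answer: 877783773/371962724 ≈ 2.3599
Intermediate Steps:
372185/((-1*(-39332))) + H/(-9457) = 372185/((-1*(-39332))) + 67171/(-9457) = 372185/39332 + 67171*(-1/9457) = 372185*(1/39332) - 67171/9457 = 372185/39332 - 67171/9457 = 877783773/371962724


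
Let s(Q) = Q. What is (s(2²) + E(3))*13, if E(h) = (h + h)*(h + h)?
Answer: 520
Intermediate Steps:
E(h) = 4*h² (E(h) = (2*h)*(2*h) = 4*h²)
(s(2²) + E(3))*13 = (2² + 4*3²)*13 = (4 + 4*9)*13 = (4 + 36)*13 = 40*13 = 520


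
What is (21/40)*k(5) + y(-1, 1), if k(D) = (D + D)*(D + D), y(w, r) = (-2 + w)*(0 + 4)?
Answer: 81/2 ≈ 40.500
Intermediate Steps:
y(w, r) = -8 + 4*w (y(w, r) = (-2 + w)*4 = -8 + 4*w)
k(D) = 4*D² (k(D) = (2*D)*(2*D) = 4*D²)
(21/40)*k(5) + y(-1, 1) = (21/40)*(4*5²) + (-8 + 4*(-1)) = (21*(1/40))*(4*25) + (-8 - 4) = (21/40)*100 - 12 = 105/2 - 12 = 81/2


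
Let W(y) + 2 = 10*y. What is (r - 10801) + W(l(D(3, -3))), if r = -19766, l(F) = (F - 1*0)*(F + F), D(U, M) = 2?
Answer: -30489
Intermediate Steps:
l(F) = 2*F² (l(F) = (F + 0)*(2*F) = F*(2*F) = 2*F²)
W(y) = -2 + 10*y
(r - 10801) + W(l(D(3, -3))) = (-19766 - 10801) + (-2 + 10*(2*2²)) = -30567 + (-2 + 10*(2*4)) = -30567 + (-2 + 10*8) = -30567 + (-2 + 80) = -30567 + 78 = -30489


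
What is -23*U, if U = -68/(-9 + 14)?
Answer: 1564/5 ≈ 312.80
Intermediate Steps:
U = -68/5 ≈ -13.600
-23*U = -23*(-68/5) = 1564/5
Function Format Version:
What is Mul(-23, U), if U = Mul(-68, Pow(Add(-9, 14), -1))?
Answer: Rational(1564, 5) ≈ 312.80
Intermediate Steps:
U = Rational(-68, 5) (U = Mul(-68, Pow(5, -1)) = Mul(-68, Rational(1, 5)) = Rational(-68, 5) ≈ -13.600)
Mul(-23, U) = Mul(-23, Rational(-68, 5)) = Rational(1564, 5)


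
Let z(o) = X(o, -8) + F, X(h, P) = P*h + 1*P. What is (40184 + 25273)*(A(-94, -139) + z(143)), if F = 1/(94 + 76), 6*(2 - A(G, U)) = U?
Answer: -6269493279/85 ≈ -7.3759e+7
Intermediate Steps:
A(G, U) = 2 - U/6
X(h, P) = P + P*h (X(h, P) = P*h + P = P + P*h)
F = 1/170 ≈ 0.0058824
z(o) = -1359/170 - 8*o (z(o) = -8*(1 + o) + 1/170 = (-8 - 8*o) + 1/170 = -1359/170 - 8*o)
(40184 + 25273)*(A(-94, -139) + z(143)) = (40184 + 25273)*((2 - ⅙*(-139)) + (-1359/170 - 8*143)) = 65457*((2 + 139/6) + (-1359/170 - 1144)) = 65457*(151/6 - 195839/170) = 65457*(-287341/255) = -6269493279/85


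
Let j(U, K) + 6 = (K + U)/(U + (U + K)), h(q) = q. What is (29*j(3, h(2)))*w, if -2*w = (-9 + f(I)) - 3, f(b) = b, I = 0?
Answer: -3741/4 ≈ -935.25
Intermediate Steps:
w = 6 (w = -((-9 + 0) - 3)/2 = -(-9 - 3)/2 = -½*(-12) = 6)
j(U, K) = -6 + (K + U)/(K + 2*U) (j(U, K) = -6 + (K + U)/(U + (U + K)) = -6 + (K + U)/(U + (K + U)) = -6 + (K + U)/(K + 2*U))
(29*j(3, h(2)))*w = (29*((-11*3 - 5*2)/(2 + 2*3)))*6 = (29*((-33 - 10)/(2 + 6)))*6 = (29*(-43/8))*6 = -1247/8*6 = -3741/4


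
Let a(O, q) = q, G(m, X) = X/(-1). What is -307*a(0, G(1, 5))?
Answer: 1535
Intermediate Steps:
G(m, X) = -X (G(m, X) = X*(-1) = -X)
-307*a(0, G(1, 5)) = -(-307)*5 = -307*(-5) = 1535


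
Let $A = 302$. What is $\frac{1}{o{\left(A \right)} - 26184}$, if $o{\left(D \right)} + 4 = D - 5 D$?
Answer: $- \frac{1}{27396} \approx -3.6502 \cdot 10^{-5}$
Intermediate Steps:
$o{\left(D \right)} = -4 - 4 D$ ($o{\left(D \right)} = -4 + \left(D - 5 D\right) = -4 - 4 D$)
$\frac{1}{o{\left(A \right)} - 26184} = \frac{1}{\left(-4 - 1208\right) - 26184} = \frac{1}{-1212 - 26184} = \frac{1}{-27396} = - \frac{1}{27396}$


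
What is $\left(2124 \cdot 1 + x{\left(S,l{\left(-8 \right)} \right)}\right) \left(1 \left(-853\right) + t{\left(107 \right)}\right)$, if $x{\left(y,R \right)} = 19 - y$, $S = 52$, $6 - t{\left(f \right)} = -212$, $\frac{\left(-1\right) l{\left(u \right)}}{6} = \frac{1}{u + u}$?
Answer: $-1327785$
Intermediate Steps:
$l{\left(u \right)} = - \frac{3}{u}$ ($l{\left(u \right)} = - \frac{6}{u + u} = - \frac{6}{2 u} = - 6 \frac{1}{2 u} = - \frac{3}{u}$)
$t{\left(f \right)} = 218$ ($t{\left(f \right)} = 6 - -212 = 6 + 212 = 218$)
$\left(2124 \cdot 1 + x{\left(S,l{\left(-8 \right)} \right)}\right) \left(1 \left(-853\right) + t{\left(107 \right)}\right) = \left(2124 \cdot 1 + \left(19 - 52\right)\right) \left(1 \left(-853\right) + 218\right) = \left(2124 + \left(19 - 52\right)\right) \left(-853 + 218\right) = \left(2124 - 33\right) \left(-635\right) = 2091 \left(-635\right) = -1327785$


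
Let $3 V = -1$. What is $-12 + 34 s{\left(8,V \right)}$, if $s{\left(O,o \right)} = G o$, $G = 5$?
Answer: $- \frac{206}{3} \approx -68.667$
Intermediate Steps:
$V = - \frac{1}{3}$ ($V = \frac{1}{3} \left(-1\right) = - \frac{1}{3} \approx -0.33333$)
$s{\left(O,o \right)} = 5 o$
$-12 + 34 s{\left(8,V \right)} = -12 + 34 \cdot 5 \left(- \frac{1}{3}\right) = -12 + 34 \left(- \frac{5}{3}\right) = -12 - \frac{170}{3} = - \frac{206}{3}$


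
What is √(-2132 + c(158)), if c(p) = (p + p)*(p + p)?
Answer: 2*√24431 ≈ 312.61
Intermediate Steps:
c(p) = 4*p² (c(p) = (2*p)*(2*p) = 4*p²)
√(-2132 + c(158)) = √(-2132 + 4*158²) = √(-2132 + 4*24964) = √(-2132 + 99856) = √97724 = 2*√24431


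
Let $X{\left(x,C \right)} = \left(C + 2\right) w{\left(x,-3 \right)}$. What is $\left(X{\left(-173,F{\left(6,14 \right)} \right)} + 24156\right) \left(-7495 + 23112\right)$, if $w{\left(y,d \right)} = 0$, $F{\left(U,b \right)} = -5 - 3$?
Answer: $377244252$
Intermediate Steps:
$F{\left(U,b \right)} = -8$
$X{\left(x,C \right)} = 0$ ($X{\left(x,C \right)} = \left(C + 2\right) 0 = \left(2 + C\right) 0 = 0$)
$\left(X{\left(-173,F{\left(6,14 \right)} \right)} + 24156\right) \left(-7495 + 23112\right) = \left(0 + 24156\right) \left(-7495 + 23112\right) = 24156 \cdot 15617 = 377244252$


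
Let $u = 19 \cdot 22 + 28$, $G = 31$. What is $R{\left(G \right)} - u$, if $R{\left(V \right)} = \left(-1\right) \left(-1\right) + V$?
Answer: $-414$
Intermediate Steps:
$R{\left(V \right)} = 1 + V$
$u = 446$ ($u = 418 + 28 = 446$)
$R{\left(G \right)} - u = \left(1 + 31\right) - 446 = 32 - 446 = -414$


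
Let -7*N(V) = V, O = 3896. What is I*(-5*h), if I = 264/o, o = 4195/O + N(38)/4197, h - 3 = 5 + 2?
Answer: -1510879708800/123096857 ≈ -12274.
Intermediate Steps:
h = 10 (h = 3 + (5 + 2) = 3 + 7 = 10)
N(V) = -V/7
o = 123096857/114460584 (o = 4195/3896 - 1/7*38/4197 = 4195*(1/3896) - 38/7*1/4197 = 4195/3896 - 38/29379 = 123096857/114460584 ≈ 1.0755)
I = 30217594176/123096857 (I = 264/(123096857/114460584) = 264*(114460584/123096857) = 30217594176/123096857 ≈ 245.48)
I*(-5*h) = 30217594176*(-5*10)/123096857 = (30217594176/123096857)*(-50) = -1510879708800/123096857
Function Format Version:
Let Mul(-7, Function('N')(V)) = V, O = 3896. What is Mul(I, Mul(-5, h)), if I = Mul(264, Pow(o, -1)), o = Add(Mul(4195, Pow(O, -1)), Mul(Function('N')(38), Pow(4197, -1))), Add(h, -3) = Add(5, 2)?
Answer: Rational(-1510879708800, 123096857) ≈ -12274.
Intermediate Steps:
h = 10 (h = Add(3, Add(5, 2)) = Add(3, 7) = 10)
Function('N')(V) = Mul(Rational(-1, 7), V)
o = Rational(123096857, 114460584) (o = Add(Mul(4195, Pow(3896, -1)), Mul(Mul(Rational(-1, 7), 38), Pow(4197, -1))) = Add(Mul(4195, Rational(1, 3896)), Mul(Rational(-38, 7), Rational(1, 4197))) = Add(Rational(4195, 3896), Rational(-38, 29379)) = Rational(123096857, 114460584) ≈ 1.0755)
I = Rational(30217594176, 123096857) (I = Mul(264, Pow(Rational(123096857, 114460584), -1)) = Mul(264, Rational(114460584, 123096857)) = Rational(30217594176, 123096857) ≈ 245.48)
Mul(I, Mul(-5, h)) = Mul(Rational(30217594176, 123096857), Mul(-5, 10)) = Mul(Rational(30217594176, 123096857), -50) = Rational(-1510879708800, 123096857)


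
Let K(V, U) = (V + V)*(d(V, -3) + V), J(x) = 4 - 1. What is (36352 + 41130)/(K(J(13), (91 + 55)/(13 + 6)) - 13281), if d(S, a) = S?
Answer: -77482/13245 ≈ -5.8499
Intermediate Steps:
J(x) = 3
K(V, U) = 4*V**2 (K(V, U) = (V + V)*(V + V) = (2*V)*(2*V) = 4*V**2)
(36352 + 41130)/(K(J(13), (91 + 55)/(13 + 6)) - 13281) = (36352 + 41130)/(4*3**2 - 13281) = 77482/(4*9 - 13281) = 77482/(36 - 13281) = 77482/(-13245) = 77482*(-1/13245) = -77482/13245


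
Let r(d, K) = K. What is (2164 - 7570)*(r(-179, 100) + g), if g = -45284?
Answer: 244264704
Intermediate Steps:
(2164 - 7570)*(r(-179, 100) + g) = (2164 - 7570)*(100 - 45284) = -5406*(-45184) = 244264704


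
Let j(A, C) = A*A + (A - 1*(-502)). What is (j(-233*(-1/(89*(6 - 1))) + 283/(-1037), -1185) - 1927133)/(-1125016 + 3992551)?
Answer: -410275901077127389/610641424048305375 ≈ -0.67188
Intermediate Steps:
j(A, C) = 502 + A + A**2 (j(A, C) = A**2 + (A + 502) = A**2 + (502 + A) = 502 + A + A**2)
(j(-233*(-1/(89*(6 - 1))) + 283/(-1037), -1185) - 1927133)/(-1125016 + 3992551) = ((502 + (-233*(-1/(89*(6 - 1))) + 283/(-1037)) + (-233*(-1/(89*(6 - 1))) + 283/(-1037))**2) - 1927133)/(-1125016 + 3992551) = ((502 + (-233/((-89*5)) + 283*(-1/1037)) + (-233/((-89*5)) + 283*(-1/1037))**2) - 1927133)/2867535 = ((502 + (-233/(-445) - 283/1037) + (-233/(-445) - 283/1037)**2) - 1927133)*(1/2867535) = ((502 + (-233*(-1/445) - 283/1037) + (-233*(-1/445) - 283/1037)**2) - 1927133)*(1/2867535) = ((502 + (233/445 - 283/1037) + (233/445 - 283/1037)**2) - 1927133)*(1/2867535) = ((502 + 115686/461465 + (115686/461465)**2) - 1927133)*(1/2867535) = ((502 + 115686/461465 + 13383250596/212949946225) - 1927133)*(1/2867535) = (106967641295536/212949946225 - 1927133)*(1/2867535) = -410275901077127389/212949946225*1/2867535 = -410275901077127389/610641424048305375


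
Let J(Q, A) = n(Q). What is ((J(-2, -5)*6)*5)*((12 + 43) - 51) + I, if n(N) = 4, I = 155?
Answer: 635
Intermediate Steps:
J(Q, A) = 4
((J(-2, -5)*6)*5)*((12 + 43) - 51) + I = ((4*6)*5)*((12 + 43) - 51) + 155 = (24*5)*(55 - 51) + 155 = 120*4 + 155 = 480 + 155 = 635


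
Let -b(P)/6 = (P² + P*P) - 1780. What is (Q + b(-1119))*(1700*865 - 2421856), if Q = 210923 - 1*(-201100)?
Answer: 13892869528524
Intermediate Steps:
Q = 412023 (Q = 210923 + 201100 = 412023)
b(P) = 10680 - 12*P² (b(P) = -6*((P² + P*P) - 1780) = -6*((P² + P²) - 1780) = -6*(2*P² - 1780) = -6*(-1780 + 2*P²) = 10680 - 12*P²)
(Q + b(-1119))*(1700*865 - 2421856) = (412023 + (10680 - 12*(-1119)²))*(1700*865 - 2421856) = (412023 + (10680 - 12*1252161))*(1470500 - 2421856) = (412023 + (10680 - 15025932))*(-951356) = (412023 - 15015252)*(-951356) = -14603229*(-951356) = 13892869528524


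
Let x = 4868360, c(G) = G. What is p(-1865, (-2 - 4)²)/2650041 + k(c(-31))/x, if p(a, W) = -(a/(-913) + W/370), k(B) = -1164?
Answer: -26138606817973/108955156513708890 ≈ -0.00023990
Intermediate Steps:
p(a, W) = -W/370 + a/913 (p(a, W) = -(a*(-1/913) + W*(1/370)) = -(-a/913 + W/370) = -W/370 + a/913)
p(-1865, (-2 - 4)²)/2650041 + k(c(-31))/x = (-(-2 - 4)²/370 + (1/913)*(-1865))/2650041 - 1164/4868360 = (-1/370*(-6)² - 1865/913)*(1/2650041) - 1164*1/4868360 = (-1/370*36 - 1865/913)*(1/2650041) - 291/1217090 = (-18/185 - 1865/913)*(1/2650041) - 291/1217090 = -361459/168905*1/2650041 - 291/1217090 = -361459/447605175105 - 291/1217090 = -26138606817973/108955156513708890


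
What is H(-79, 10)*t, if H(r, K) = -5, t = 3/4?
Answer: -15/4 ≈ -3.7500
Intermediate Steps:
t = ¾ (t = 3*(¼) = ¾ ≈ 0.75000)
H(-79, 10)*t = -5*¾ = -15/4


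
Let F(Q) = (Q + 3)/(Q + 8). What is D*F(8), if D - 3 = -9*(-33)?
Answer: 825/4 ≈ 206.25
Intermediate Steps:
D = 300 (D = 3 - 9*(-33) = 3 + 297 = 300)
F(Q) = (3 + Q)/(8 + Q)
D*F(8) = 300*((3 + 8)/(8 + 8)) = 300*(11/16) = 825/4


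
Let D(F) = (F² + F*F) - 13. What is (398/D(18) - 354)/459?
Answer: -224392/291465 ≈ -0.76988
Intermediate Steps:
D(F) = -13 + 2*F² (D(F) = (F² + F²) - 13 = 2*F² - 13 = -13 + 2*F²)
(398/D(18) - 354)/459 = (398/(-13 + 2*18²) - 354)/459 = (398/(-13 + 2*324) - 354)*(1/459) = (398/(-13 + 648) - 354)*(1/459) = (398/635 - 354)*(1/459) = -224392/635*1/459 = -224392/291465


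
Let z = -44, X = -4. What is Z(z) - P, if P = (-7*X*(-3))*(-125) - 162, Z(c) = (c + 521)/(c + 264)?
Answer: -2273883/220 ≈ -10336.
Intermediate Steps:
Z(c) = (521 + c)/(264 + c)
P = 10338 (P = (-7*(-4)*(-3))*(-125) - 162 = (28*(-3))*(-125) - 162 = -84*(-125) - 162 = 10500 - 162 = 10338)
Z(z) - P = (521 - 44)/(264 - 44) - 1*10338 = 477/220 - 10338 = -2273883/220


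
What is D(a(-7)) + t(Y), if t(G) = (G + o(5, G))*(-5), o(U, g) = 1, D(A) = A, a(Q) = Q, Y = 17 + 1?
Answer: -102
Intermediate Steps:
Y = 18
t(G) = -5 - 5*G (t(G) = (G + 1)*(-5) = (1 + G)*(-5) = -5 - 5*G)
D(a(-7)) + t(Y) = -7 + (-5 - 5*18) = -7 + (-5 - 90) = -7 - 95 = -102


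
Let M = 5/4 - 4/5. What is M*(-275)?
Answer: -495/4 ≈ -123.75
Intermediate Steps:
M = 9/20 (M = 5*(1/4) - 4*1/5 = 5/4 - 4/5 = 9/20 ≈ 0.45000)
M*(-275) = (9/20)*(-275) = -495/4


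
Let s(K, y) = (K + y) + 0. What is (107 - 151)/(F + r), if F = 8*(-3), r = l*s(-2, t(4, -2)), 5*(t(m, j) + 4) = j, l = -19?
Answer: -55/122 ≈ -0.45082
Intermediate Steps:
t(m, j) = -4 + j/5
s(K, y) = K + y
r = 608/5 (r = -19*(-2 + (-4 + (1/5)*(-2))) = -19*(-2 + (-4 - 2/5)) = -19*(-2 - 22/5) = -19*(-32/5) = 608/5 ≈ 121.60)
F = -24
(107 - 151)/(F + r) = (107 - 151)/(-24 + 608/5) = -44/(488/5) = (5/488)*(-44) = -55/122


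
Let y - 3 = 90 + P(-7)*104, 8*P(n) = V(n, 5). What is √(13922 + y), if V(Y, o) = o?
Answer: 16*√55 ≈ 118.66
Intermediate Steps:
P(n) = 5/8 (P(n) = (⅛)*5 = 5/8)
y = 158 (y = 3 + (90 + (5/8)*104) = 3 + (90 + 65) = 3 + 155 = 158)
√(13922 + y) = √(13922 + 158) = √14080 = 16*√55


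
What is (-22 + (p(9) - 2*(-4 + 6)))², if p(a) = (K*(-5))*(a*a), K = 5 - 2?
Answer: 1540081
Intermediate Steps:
K = 3
p(a) = -15*a² (p(a) = (3*(-5))*(a*a) = -15*a²)
(-22 + (p(9) - 2*(-4 + 6)))² = (-22 + (-15*9² - 2*(-4 + 6)))² = (-22 + (-15*81 - 2*2))² = (-22 + (-1215 - 1*4))² = (-22 + (-1215 - 4))² = (-22 - 1219)² = (-1241)² = 1540081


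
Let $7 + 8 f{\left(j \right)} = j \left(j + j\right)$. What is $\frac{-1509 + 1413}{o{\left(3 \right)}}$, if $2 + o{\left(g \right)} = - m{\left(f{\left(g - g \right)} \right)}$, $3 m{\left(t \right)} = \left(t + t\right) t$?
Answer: $\frac{9216}{241} \approx 38.241$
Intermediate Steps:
$f{\left(j \right)} = - \frac{7}{8} + \frac{j^{2}}{4}$ ($f{\left(j \right)} = - \frac{7}{8} + \frac{j \left(j + j\right)}{8} = - \frac{7}{8} + \frac{j 2 j}{8} = - \frac{7}{8} + \frac{2 j^{2}}{8} = - \frac{7}{8} + \frac{j^{2}}{4}$)
$m{\left(t \right)} = \frac{2 t^{2}}{3}$ ($m{\left(t \right)} = \frac{\left(t + t\right) t}{3} = \frac{2 t t}{3} = \frac{2 t^{2}}{3}$)
$o{\left(g \right)} = - \frac{241}{96}$ ($o{\left(g \right)} = -2 - \frac{2 \left(- \frac{7}{8} + \frac{\left(g - g\right)^{2}}{4}\right)^{2}}{3} = -2 - \frac{2 \left(- \frac{7}{8} + \frac{0^{2}}{4}\right)^{2}}{3} = -2 - \frac{2 \left(- \frac{7}{8} + \frac{1}{4} \cdot 0\right)^{2}}{3} = -2 - \frac{2 \left(- \frac{7}{8} + 0\right)^{2}}{3} = -2 - \frac{2 \left(- \frac{7}{8}\right)^{2}}{3} = -2 - \frac{2}{3} \cdot \frac{49}{64} = -2 - \frac{49}{96} = - \frac{241}{96}$)
$\frac{-1509 + 1413}{o{\left(3 \right)}} = \frac{-1509 + 1413}{- \frac{241}{96}} = \left(- \frac{96}{241}\right) \left(-96\right) = \frac{9216}{241}$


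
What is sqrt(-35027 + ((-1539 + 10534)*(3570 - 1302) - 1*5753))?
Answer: 2*sqrt(5089970) ≈ 4512.2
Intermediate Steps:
sqrt(-35027 + ((-1539 + 10534)*(3570 - 1302) - 1*5753)) = sqrt(-35027 + (8995*2268 - 5753)) = sqrt(-35027 + (20400660 - 5753)) = sqrt(-35027 + 20394907) = sqrt(20359880) = 2*sqrt(5089970)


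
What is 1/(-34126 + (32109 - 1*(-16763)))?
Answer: 1/14746 ≈ 6.7815e-5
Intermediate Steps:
1/(-34126 + (32109 - 1*(-16763))) = 1/(-34126 + (32109 + 16763)) = 1/(-34126 + 48872) = 1/14746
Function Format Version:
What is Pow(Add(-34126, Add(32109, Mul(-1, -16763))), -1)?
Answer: Rational(1, 14746) ≈ 6.7815e-5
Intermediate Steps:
Pow(Add(-34126, Add(32109, Mul(-1, -16763))), -1) = Pow(Add(-34126, Add(32109, 16763)), -1) = Pow(Add(-34126, 48872), -1) = Pow(14746, -1) = Rational(1, 14746)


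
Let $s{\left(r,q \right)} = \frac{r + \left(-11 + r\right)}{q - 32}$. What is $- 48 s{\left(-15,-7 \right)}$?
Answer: $- \frac{656}{13} \approx -50.462$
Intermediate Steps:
$s{\left(r,q \right)} = \frac{-11 + 2 r}{-32 + q}$
$- 48 s{\left(-15,-7 \right)} = - 48 \frac{-11 + 2 \left(-15\right)}{-32 - 7} = - 48 \frac{-11 - 30}{-39} = - 48 \left(\left(- \frac{1}{39}\right) \left(-41\right)\right) = \left(-48\right) \frac{41}{39} = - \frac{656}{13}$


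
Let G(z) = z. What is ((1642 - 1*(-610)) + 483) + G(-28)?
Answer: 2707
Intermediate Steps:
((1642 - 1*(-610)) + 483) + G(-28) = ((1642 - 1*(-610)) + 483) - 28 = ((1642 + 610) + 483) - 28 = (2252 + 483) - 28 = 2735 - 28 = 2707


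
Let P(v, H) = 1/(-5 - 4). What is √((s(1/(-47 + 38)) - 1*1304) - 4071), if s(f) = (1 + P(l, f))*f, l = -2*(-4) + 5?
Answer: I*√435383/9 ≈ 73.315*I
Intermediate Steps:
l = 13 (l = 8 + 5 = 13)
P(v, H) = -⅑ (P(v, H) = 1/(-9) = -⅑)
s(f) = 8*f/9 (s(f) = (1 - ⅑)*f = 8*f/9)
√((s(1/(-47 + 38)) - 1*1304) - 4071) = √((8/(9*(-47 + 38)) - 1*1304) - 4071) = √(((8/9)/(-9) - 1304) - 4071) = √(((8/9)*(-⅑) - 1304) - 4071) = √((-8/81 - 1304) - 4071) = √(-105632/81 - 4071) = √(-435383/81) = I*√435383/9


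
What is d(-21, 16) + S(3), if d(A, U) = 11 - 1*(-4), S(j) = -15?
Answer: 0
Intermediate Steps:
d(A, U) = 15 (d(A, U) = 11 + 4 = 15)
d(-21, 16) + S(3) = 15 - 15 = 0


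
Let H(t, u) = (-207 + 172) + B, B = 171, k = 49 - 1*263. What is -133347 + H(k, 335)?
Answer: -133211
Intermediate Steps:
k = -214 (k = 49 - 263 = -214)
H(t, u) = 136 (H(t, u) = (-207 + 172) + 171 = -35 + 171 = 136)
-133347 + H(k, 335) = -133347 + 136 = -133211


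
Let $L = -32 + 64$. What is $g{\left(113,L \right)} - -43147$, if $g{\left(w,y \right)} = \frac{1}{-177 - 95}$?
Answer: $\frac{11735983}{272} \approx 43147.0$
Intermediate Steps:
$L = 32$
$g{\left(w,y \right)} = - \frac{1}{272}$ ($g{\left(w,y \right)} = \frac{1}{-272} = - \frac{1}{272}$)
$g{\left(113,L \right)} - -43147 = - \frac{1}{272} - -43147 = - \frac{1}{272} + 43147 = \frac{11735983}{272}$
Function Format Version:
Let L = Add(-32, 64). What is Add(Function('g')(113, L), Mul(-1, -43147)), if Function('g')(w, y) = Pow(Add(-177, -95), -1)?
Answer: Rational(11735983, 272) ≈ 43147.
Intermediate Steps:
L = 32
Function('g')(w, y) = Rational(-1, 272) (Function('g')(w, y) = Pow(-272, -1) = Rational(-1, 272))
Add(Function('g')(113, L), Mul(-1, -43147)) = Add(Rational(-1, 272), Mul(-1, -43147)) = Add(Rational(-1, 272), 43147) = Rational(11735983, 272)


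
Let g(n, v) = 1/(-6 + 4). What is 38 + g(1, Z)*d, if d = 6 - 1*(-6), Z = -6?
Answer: 32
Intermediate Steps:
d = 12 (d = 6 + 6 = 12)
g(n, v) = -½ (g(n, v) = 1/(-2) = -½)
38 + g(1, Z)*d = 38 - ½*12 = 38 - 6 = 32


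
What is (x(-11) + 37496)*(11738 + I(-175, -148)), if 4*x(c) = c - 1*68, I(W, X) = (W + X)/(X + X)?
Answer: 520885546755/1184 ≈ 4.3994e+8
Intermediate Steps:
I(W, X) = (W + X)/(2*X) (I(W, X) = (W + X)/((2*X)) = (W + X)*(1/(2*X)) = (W + X)/(2*X))
x(c) = -17 + c/4 (x(c) = (c - 1*68)/4 = (c - 68)/4 = (-68 + c)/4 = -17 + c/4)
(x(-11) + 37496)*(11738 + I(-175, -148)) = ((-17 + (¼)*(-11)) + 37496)*(11738 + (½)*(-175 - 148)/(-148)) = ((-17 - 11/4) + 37496)*(11738 + (½)*(-1/148)*(-323)) = (-79/4 + 37496)*(11738 + 323/296) = (149905/4)*(3474771/296) = 520885546755/1184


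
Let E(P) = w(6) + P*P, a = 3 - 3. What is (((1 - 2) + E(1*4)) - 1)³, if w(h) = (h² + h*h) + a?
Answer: 636056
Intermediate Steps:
a = 0
w(h) = 2*h² (w(h) = (h² + h*h) + 0 = (h² + h²) + 0 = 2*h² + 0 = 2*h²)
E(P) = 72 + P² (E(P) = 2*6² + P*P = 2*36 + P² = 72 + P²)
(((1 - 2) + E(1*4)) - 1)³ = (((1 - 2) + (72 + (1*4)²)) - 1)³ = ((-1 + (72 + 4²)) - 1)³ = ((-1 + (72 + 16)) - 1)³ = ((-1 + 88) - 1)³ = (87 - 1)³ = 86³ = 636056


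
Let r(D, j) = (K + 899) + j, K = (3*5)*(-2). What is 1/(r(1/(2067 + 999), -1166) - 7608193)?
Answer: -1/7608490 ≈ -1.3143e-7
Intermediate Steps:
K = -30 (K = 15*(-2) = -30)
r(D, j) = 869 + j (r(D, j) = (-30 + 899) + j = 869 + j)
1/(r(1/(2067 + 999), -1166) - 7608193) = 1/((869 - 1166) - 7608193) = 1/(-297 - 7608193) = 1/(-7608490) = -1/7608490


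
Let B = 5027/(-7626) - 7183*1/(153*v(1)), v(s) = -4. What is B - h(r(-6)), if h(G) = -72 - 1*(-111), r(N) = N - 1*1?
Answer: -21719389/777852 ≈ -27.922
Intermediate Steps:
r(N) = -1 + N (r(N) = N - 1 = -1 + N)
h(G) = 39 (h(G) = -72 + 111 = 39)
B = 8616839/777852 (B = 5027/(-7626) - 7183/(-17*(-9)*(-4)) = 5027*(-1/7626) - 7183/(153*(-4)) = -5027/7626 - 7183/(-612) = -5027/7626 - 7183*(-1/612) = -5027/7626 + 7183/612 = 8616839/777852 ≈ 11.078)
B - h(r(-6)) = 8616839/777852 - 1*39 = 8616839/777852 - 39 = -21719389/777852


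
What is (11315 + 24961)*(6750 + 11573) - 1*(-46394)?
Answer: 664731542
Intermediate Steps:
(11315 + 24961)*(6750 + 11573) - 1*(-46394) = 36276*18323 + 46394 = 664685148 + 46394 = 664731542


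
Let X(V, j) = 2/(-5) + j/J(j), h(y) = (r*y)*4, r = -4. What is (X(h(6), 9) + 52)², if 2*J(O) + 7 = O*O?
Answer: 91987281/34225 ≈ 2687.7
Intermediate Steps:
J(O) = -7/2 + O²/2 (J(O) = -7/2 + (O*O)/2 = -7/2 + O²/2)
h(y) = -16*y (h(y) = -4*y*4 = -16*y)
X(V, j) = -⅖ + j/(-7/2 + j²/2) (X(V, j) = 2/(-5) + j/(-7/2 + j²/2) = 2*(-⅕) + j/(-7/2 + j²/2) = -⅖ + j/(-7/2 + j²/2))
(X(h(6), 9) + 52)² = (2*(7 - 1*9² + 5*9)/(5*(-7 + 9²)) + 52)² = (2*(7 - 1*81 + 45)/(5*(-7 + 81)) + 52)² = ((⅖)*(7 - 81 + 45)/74 + 52)² = ((⅖)*(1/74)*(-29) + 52)² = (-29/185 + 52)² = (9591/185)² = 91987281/34225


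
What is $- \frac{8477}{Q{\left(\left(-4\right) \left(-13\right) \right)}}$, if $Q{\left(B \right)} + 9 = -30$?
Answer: $\frac{8477}{39} \approx 217.36$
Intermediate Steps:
$Q{\left(B \right)} = -39$ ($Q{\left(B \right)} = -9 - 30 = -39$)
$- \frac{8477}{Q{\left(\left(-4\right) \left(-13\right) \right)}} = - \frac{8477}{-39} = \left(-8477\right) \left(- \frac{1}{39}\right) = \frac{8477}{39}$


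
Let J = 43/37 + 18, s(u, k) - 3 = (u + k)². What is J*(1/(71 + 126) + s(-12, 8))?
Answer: 2654496/7289 ≈ 364.18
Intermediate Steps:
s(u, k) = 3 + (k + u)² (s(u, k) = 3 + (u + k)² = 3 + (k + u)²)
J = 709/37 (J = 43*(1/37) + 18 = 43/37 + 18 = 709/37 ≈ 19.162)
J*(1/(71 + 126) + s(-12, 8)) = 709*(1/(71 + 126) + (3 + (8 - 12)²))/37 = 709*(1/197 + (3 + (-4)²))/37 = 709*(1/197 + (3 + 16))/37 = 709*(1/197 + 19)/37 = (709/37)*(3744/197) = 2654496/7289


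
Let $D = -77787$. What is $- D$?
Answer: $77787$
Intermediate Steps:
$- D = \left(-1\right) \left(-77787\right) = 77787$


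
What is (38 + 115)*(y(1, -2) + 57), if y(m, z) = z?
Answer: 8415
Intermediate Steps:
(38 + 115)*(y(1, -2) + 57) = (38 + 115)*(-2 + 57) = 153*55 = 8415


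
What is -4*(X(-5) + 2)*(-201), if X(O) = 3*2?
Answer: 6432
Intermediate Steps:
X(O) = 6
-4*(X(-5) + 2)*(-201) = -4*(6 + 2)*(-201) = -4*8*(-201) = -32*(-201) = 6432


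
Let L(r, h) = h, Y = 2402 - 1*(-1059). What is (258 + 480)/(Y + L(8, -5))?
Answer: 41/192 ≈ 0.21354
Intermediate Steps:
Y = 3461 (Y = 2402 + 1059 = 3461)
(258 + 480)/(Y + L(8, -5)) = (258 + 480)/(3461 - 5) = 738/3456 = 738*(1/3456) = 41/192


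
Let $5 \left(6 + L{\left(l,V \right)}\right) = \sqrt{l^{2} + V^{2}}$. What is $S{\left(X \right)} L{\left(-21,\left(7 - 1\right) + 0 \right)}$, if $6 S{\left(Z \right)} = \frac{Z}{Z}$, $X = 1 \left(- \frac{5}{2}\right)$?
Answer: $-1 + \frac{\sqrt{53}}{10} \approx -0.27199$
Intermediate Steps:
$L{\left(l,V \right)} = -6 + \frac{\sqrt{V^{2} + l^{2}}}{5}$ ($L{\left(l,V \right)} = -6 + \frac{\sqrt{l^{2} + V^{2}}}{5} = -6 + \frac{\sqrt{V^{2} + l^{2}}}{5}$)
$X = - \frac{5}{2}$ ($X = 1 \left(\left(-5\right) \frac{1}{2}\right) = 1 \left(- \frac{5}{2}\right) = - \frac{5}{2} \approx -2.5$)
$S{\left(Z \right)} = \frac{1}{6}$ ($S{\left(Z \right)} = \frac{Z \frac{1}{Z}}{6} = \frac{1}{6} \cdot 1 = \frac{1}{6}$)
$S{\left(X \right)} L{\left(-21,\left(7 - 1\right) + 0 \right)} = \frac{-6 + \frac{\sqrt{\left(\left(7 - 1\right) + 0\right)^{2} + \left(-21\right)^{2}}}{5}}{6} = \frac{-6 + \frac{\sqrt{\left(6 + 0\right)^{2} + 441}}{5}}{6} = \frac{-6 + \frac{\sqrt{6^{2} + 441}}{5}}{6} = \frac{-6 + \frac{\sqrt{36 + 441}}{5}}{6} = \frac{-6 + \frac{\sqrt{477}}{5}}{6} = \frac{-6 + \frac{3 \sqrt{53}}{5}}{6} = -1 + \frac{\sqrt{53}}{10}$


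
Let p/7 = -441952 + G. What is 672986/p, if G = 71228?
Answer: -336493/1297534 ≈ -0.25933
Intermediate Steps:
p = -2595068 (p = 7*(-441952 + 71228) = 7*(-370724) = -2595068)
672986/p = 672986/(-2595068) = 672986*(-1/2595068) = -336493/1297534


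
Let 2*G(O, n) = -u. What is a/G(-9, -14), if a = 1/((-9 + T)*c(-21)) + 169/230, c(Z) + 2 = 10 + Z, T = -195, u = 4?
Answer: -224209/609960 ≈ -0.36758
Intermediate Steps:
c(Z) = 8 + Z (c(Z) = -2 + (10 + Z) = 8 + Z)
G(O, n) = -2 (G(O, n) = (-1*4)/2 = (1/2)*(-4) = -2)
a = 224209/304980 (a = 1/((-9 - 195)*(8 - 21)) + 169/230 = 1/(-204*(-13)) + 169*(1/230) = -1/204*(-1/13) + 169/230 = 1/2652 + 169/230 = 224209/304980 ≈ 0.73516)
a/G(-9, -14) = (224209/304980)/(-2) = (224209/304980)*(-1/2) = -224209/609960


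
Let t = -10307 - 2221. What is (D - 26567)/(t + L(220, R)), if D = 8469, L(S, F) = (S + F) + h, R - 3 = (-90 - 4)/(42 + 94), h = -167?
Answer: 1230664/848143 ≈ 1.4510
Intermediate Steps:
t = -12528
R = 157/68 (R = 3 + (-90 - 4)/(42 + 94) = 3 - 94/136 = 3 - 94*1/136 = 3 - 47/68 = 157/68 ≈ 2.3088)
L(S, F) = -167 + F + S (L(S, F) = (S + F) - 167 = (F + S) - 167 = -167 + F + S)
(D - 26567)/(t + L(220, R)) = (8469 - 26567)/(-12528 + (-167 + 157/68 + 220)) = -18098/(-12528 + 3761/68) = -18098/(-848143/68) = -18098*(-68/848143) = 1230664/848143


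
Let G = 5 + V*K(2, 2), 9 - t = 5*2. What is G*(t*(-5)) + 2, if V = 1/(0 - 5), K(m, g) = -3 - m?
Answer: 32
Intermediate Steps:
t = -1 (t = 9 - 5*2 = 9 - 1*10 = 9 - 10 = -1)
V = -⅕ (V = 1/(-5) = -⅕ ≈ -0.20000)
G = 6 (G = 5 - (-3 - 1*2)/5 = 5 - (-3 - 2)/5 = 5 - ⅕*(-5) = 5 + 1 = 6)
G*(t*(-5)) + 2 = 6*(-1*(-5)) + 2 = 6*5 + 2 = 30 + 2 = 32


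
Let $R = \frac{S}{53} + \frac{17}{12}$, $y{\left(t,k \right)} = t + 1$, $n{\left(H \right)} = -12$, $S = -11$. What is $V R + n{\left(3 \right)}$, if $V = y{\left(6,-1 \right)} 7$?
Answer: $\frac{30049}{636} \approx 47.247$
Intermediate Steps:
$y{\left(t,k \right)} = 1 + t$
$R = \frac{769}{636}$ ($R = - \frac{11}{53} + \frac{17}{12} = \frac{769}{636} \approx 1.2091$)
$V = 49$ ($V = \left(1 + 6\right) 7 = 7 \cdot 7 = 49$)
$V R + n{\left(3 \right)} = 49 \cdot \frac{769}{636} - 12 = \frac{37681}{636} - 12 = \frac{30049}{636}$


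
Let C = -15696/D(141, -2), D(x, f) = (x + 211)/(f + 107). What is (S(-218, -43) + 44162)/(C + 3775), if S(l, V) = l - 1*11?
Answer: -966526/19955 ≈ -48.435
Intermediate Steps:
S(l, V) = -11 + l (S(l, V) = l - 11 = -11 + l)
D(x, f) = (211 + x)/(107 + f)
C = -103005/22 (C = -15696*(107 - 2)/(211 + 141) = -15696/(352/105) = -15696/((1/105)*352) = -15696/352/105 = -15696*105/352 = -103005/22 ≈ -4682.0)
(S(-218, -43) + 44162)/(C + 3775) = ((-11 - 218) + 44162)/(-103005/22 + 3775) = (-229 + 44162)/(-19955/22) = 43933*(-22/19955) = -966526/19955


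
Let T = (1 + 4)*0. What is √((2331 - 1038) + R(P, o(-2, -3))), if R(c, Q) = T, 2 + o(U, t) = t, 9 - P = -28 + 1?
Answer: √1293 ≈ 35.958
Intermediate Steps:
P = 36 (P = 9 - (-28 + 1) = 9 - 1*(-27) = 9 + 27 = 36)
o(U, t) = -2 + t
T = 0 (T = 5*0 = 0)
R(c, Q) = 0
√((2331 - 1038) + R(P, o(-2, -3))) = √((2331 - 1038) + 0) = √(1293 + 0) = √1293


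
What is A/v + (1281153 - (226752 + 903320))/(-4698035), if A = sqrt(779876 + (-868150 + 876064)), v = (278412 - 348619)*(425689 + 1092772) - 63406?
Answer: -151081/4698035 - sqrt(787790)/106606654833 ≈ -0.032158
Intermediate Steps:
v = -106606654833 (v = -70207*1518461 - 63406 = -106606591427 - 63406 = -106606654833)
A = sqrt(787790) (A = sqrt(779876 + 7914) = sqrt(787790) ≈ 887.58)
A/v + (1281153 - (226752 + 903320))/(-4698035) = sqrt(787790)/(-106606654833) + (1281153 - (226752 + 903320))/(-4698035) = sqrt(787790)*(-1/106606654833) + (1281153 - 1*1130072)*(-1/4698035) = -sqrt(787790)/106606654833 + (1281153 - 1130072)*(-1/4698035) = -sqrt(787790)/106606654833 + 151081*(-1/4698035) = -sqrt(787790)/106606654833 - 151081/4698035 = -151081/4698035 - sqrt(787790)/106606654833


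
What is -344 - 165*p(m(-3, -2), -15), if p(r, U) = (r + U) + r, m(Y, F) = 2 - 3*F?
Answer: -509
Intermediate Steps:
p(r, U) = U + 2*r (p(r, U) = (U + r) + r = U + 2*r)
-344 - 165*p(m(-3, -2), -15) = -344 - 165*(-15 + 2*(2 - 3*(-2))) = -344 - 165*(-15 + 2*(2 + 6)) = -344 - 165*(-15 + 2*8) = -344 - 165*(-15 + 16) = -344 - 165*1 = -344 - 165 = -509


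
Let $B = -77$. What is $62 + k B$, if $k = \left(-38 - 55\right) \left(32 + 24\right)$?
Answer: $401078$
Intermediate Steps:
$k = -5208$ ($k = \left(-93\right) 56 = -5208$)
$62 + k B = 62 - -401016 = 62 + 401016 = 401078$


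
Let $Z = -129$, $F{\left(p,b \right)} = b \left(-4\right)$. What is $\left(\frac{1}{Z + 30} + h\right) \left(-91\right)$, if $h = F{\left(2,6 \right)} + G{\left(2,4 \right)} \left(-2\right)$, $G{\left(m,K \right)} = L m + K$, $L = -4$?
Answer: $\frac{144235}{99} \approx 1456.9$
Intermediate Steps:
$F{\left(p,b \right)} = - 4 b$
$G{\left(m,K \right)} = K - 4 m$ ($G{\left(m,K \right)} = - 4 m + K = K - 4 m$)
$h = -16$ ($h = \left(-4\right) 6 + \left(4 - 8\right) \left(-2\right) = -24 + \left(4 - 8\right) \left(-2\right) = -24 - -8 = -24 + 8 = -16$)
$\left(\frac{1}{Z + 30} + h\right) \left(-91\right) = \left(\frac{1}{-129 + 30} - 16\right) \left(-91\right) = \left(\frac{1}{-99} - 16\right) \left(-91\right) = \left(- \frac{1}{99} - 16\right) \left(-91\right) = \left(- \frac{1585}{99}\right) \left(-91\right) = \frac{144235}{99}$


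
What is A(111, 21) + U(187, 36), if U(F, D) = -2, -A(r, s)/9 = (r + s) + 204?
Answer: -3026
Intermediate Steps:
A(r, s) = -1836 - 9*r - 9*s (A(r, s) = -9*((r + s) + 204) = -9*(204 + r + s) = -1836 - 9*r - 9*s)
A(111, 21) + U(187, 36) = (-1836 - 9*111 - 9*21) - 2 = (-1836 - 999 - 189) - 2 = -3024 - 2 = -3026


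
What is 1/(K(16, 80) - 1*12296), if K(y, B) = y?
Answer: -1/12280 ≈ -8.1433e-5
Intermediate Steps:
1/(K(16, 80) - 1*12296) = 1/(16 - 1*12296) = 1/(16 - 12296) = 1/(-12280) = -1/12280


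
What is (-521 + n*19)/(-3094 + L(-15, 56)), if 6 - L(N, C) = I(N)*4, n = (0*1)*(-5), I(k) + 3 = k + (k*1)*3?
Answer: 521/2836 ≈ 0.18371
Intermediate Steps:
I(k) = -3 + 4*k (I(k) = -3 + (k + (k*1)*3) = -3 + (k + k*3) = -3 + (k + 3*k) = -3 + 4*k)
n = 0 (n = 0*(-5) = 0)
L(N, C) = 18 - 16*N (L(N, C) = 6 - (-3 + 4*N)*4 = 6 - (-12 + 16*N) = 6 + (12 - 16*N) = 18 - 16*N)
(-521 + n*19)/(-3094 + L(-15, 56)) = (-521 + 0*19)/(-3094 + (18 - 16*(-15))) = (-521 + 0)/(-3094 + (18 + 240)) = -521/(-3094 + 258) = -521/(-2836) = -521*(-1/2836) = 521/2836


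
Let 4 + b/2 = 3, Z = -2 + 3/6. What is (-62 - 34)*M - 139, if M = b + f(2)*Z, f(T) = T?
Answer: 341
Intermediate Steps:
Z = -3/2 (Z = -2 + 3*(⅙) = -2 + ½ = -3/2 ≈ -1.5000)
b = -2 (b = -8 + 2*3 = -8 + 6 = -2)
M = -5 (M = -2 + 2*(-3/2) = -2 - 3 = -5)
(-62 - 34)*M - 139 = (-62 - 34)*(-5) - 139 = -96*(-5) - 139 = 480 - 139 = 341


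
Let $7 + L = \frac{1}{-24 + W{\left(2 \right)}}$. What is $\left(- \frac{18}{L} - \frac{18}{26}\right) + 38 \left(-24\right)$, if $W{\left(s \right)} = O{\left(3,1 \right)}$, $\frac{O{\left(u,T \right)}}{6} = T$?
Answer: $- \frac{1502643}{1651} \approx -910.14$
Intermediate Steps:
$O{\left(u,T \right)} = 6 T$
$W{\left(s \right)} = 6$ ($W{\left(s \right)} = 6 \cdot 1 = 6$)
$L = - \frac{127}{18}$ ($L = -7 + \frac{1}{-24 + 6} = -7 + \frac{1}{-18} = -7 - \frac{1}{18} = - \frac{127}{18} \approx -7.0556$)
$\left(- \frac{18}{L} - \frac{18}{26}\right) + 38 \left(-24\right) = \left(- \frac{18}{- \frac{127}{18}} - \frac{18}{26}\right) + 38 \left(-24\right) = \left(\left(-18\right) \left(- \frac{18}{127}\right) - \frac{9}{13}\right) - 912 = \left(\frac{324}{127} - \frac{9}{13}\right) - 912 = \frac{3069}{1651} - 912 = - \frac{1502643}{1651}$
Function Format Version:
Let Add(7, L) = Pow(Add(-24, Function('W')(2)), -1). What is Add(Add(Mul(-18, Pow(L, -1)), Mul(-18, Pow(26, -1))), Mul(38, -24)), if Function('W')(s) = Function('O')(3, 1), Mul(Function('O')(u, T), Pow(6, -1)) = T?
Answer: Rational(-1502643, 1651) ≈ -910.14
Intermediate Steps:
Function('O')(u, T) = Mul(6, T)
Function('W')(s) = 6 (Function('W')(s) = Mul(6, 1) = 6)
L = Rational(-127, 18) (L = Add(-7, Pow(Add(-24, 6), -1)) = Add(-7, Pow(-18, -1)) = Add(-7, Rational(-1, 18)) = Rational(-127, 18) ≈ -7.0556)
Add(Add(Mul(-18, Pow(L, -1)), Mul(-18, Pow(26, -1))), Mul(38, -24)) = Add(Add(Mul(-18, Pow(Rational(-127, 18), -1)), Mul(-18, Pow(26, -1))), Mul(38, -24)) = Add(Add(Mul(-18, Rational(-18, 127)), Mul(-18, Rational(1, 26))), -912) = Add(Add(Rational(324, 127), Rational(-9, 13)), -912) = Add(Rational(3069, 1651), -912) = Rational(-1502643, 1651)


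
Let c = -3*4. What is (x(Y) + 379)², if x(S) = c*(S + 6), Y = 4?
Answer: 67081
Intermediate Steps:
c = -12
x(S) = -72 - 12*S (x(S) = -12*(S + 6) = -12*(6 + S) = -72 - 12*S)
(x(Y) + 379)² = ((-72 - 12*4) + 379)² = ((-72 - 48) + 379)² = (-120 + 379)² = 259² = 67081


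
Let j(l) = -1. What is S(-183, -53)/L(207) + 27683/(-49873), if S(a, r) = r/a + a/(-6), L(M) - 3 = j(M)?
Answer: 541754881/36507036 ≈ 14.840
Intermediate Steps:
L(M) = 2 (L(M) = 3 - 1 = 2)
S(a, r) = -a/6 + r/a (S(a, r) = r/a + a*(-⅙) = r/a - a/6 = -a/6 + r/a)
S(-183, -53)/L(207) + 27683/(-49873) = (-⅙*(-183) - 53/(-183))/2 + 27683/(-49873) = (61/2 - 53*(-1/183))*(½) + 27683*(-1/49873) = (61/2 + 53/183)*(½) - 27683/49873 = (11269/366)*(½) - 27683/49873 = 11269/732 - 27683/49873 = 541754881/36507036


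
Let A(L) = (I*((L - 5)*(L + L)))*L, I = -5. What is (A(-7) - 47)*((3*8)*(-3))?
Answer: -419976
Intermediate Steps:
A(L) = -10*L²*(-5 + L) (A(L) = (-5*(L - 5)*(L + L))*L = (-5*(-5 + L)*2*L)*L = (-10*L*(-5 + L))*L = -10*L²*(-5 + L))
(A(-7) - 47)*((3*8)*(-3)) = (10*(-7)²*(5 - 1*(-7)) - 47)*((3*8)*(-3)) = (10*49*(5 + 7) - 47)*(24*(-3)) = (10*49*12 - 47)*(-72) = (5880 - 47)*(-72) = 5833*(-72) = -419976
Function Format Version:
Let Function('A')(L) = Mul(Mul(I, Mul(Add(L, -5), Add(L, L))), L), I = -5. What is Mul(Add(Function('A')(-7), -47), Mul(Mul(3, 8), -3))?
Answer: -419976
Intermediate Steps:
Function('A')(L) = Mul(-10, Pow(L, 2), Add(-5, L)) (Function('A')(L) = Mul(Mul(-5, Mul(Add(L, -5), Add(L, L))), L) = Mul(Mul(-5, Mul(Add(-5, L), Mul(2, L))), L) = Mul(Mul(-5, Mul(2, L, Add(-5, L))), L) = Mul(Mul(-10, L, Add(-5, L)), L) = Mul(-10, Pow(L, 2), Add(-5, L)))
Mul(Add(Function('A')(-7), -47), Mul(Mul(3, 8), -3)) = Mul(Add(Mul(10, Pow(-7, 2), Add(5, Mul(-1, -7))), -47), Mul(Mul(3, 8), -3)) = Mul(Add(Mul(10, 49, Add(5, 7)), -47), Mul(24, -3)) = Mul(Add(Mul(10, 49, 12), -47), -72) = Mul(Add(5880, -47), -72) = Mul(5833, -72) = -419976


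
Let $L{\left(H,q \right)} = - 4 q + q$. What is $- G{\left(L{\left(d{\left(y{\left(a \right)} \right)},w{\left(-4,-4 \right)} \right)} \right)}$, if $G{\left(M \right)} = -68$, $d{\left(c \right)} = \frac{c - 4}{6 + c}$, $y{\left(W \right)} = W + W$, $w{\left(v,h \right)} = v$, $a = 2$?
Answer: $68$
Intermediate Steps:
$y{\left(W \right)} = 2 W$
$d{\left(c \right)} = \frac{-4 + c}{6 + c}$
$L{\left(H,q \right)} = - 3 q$
$- G{\left(L{\left(d{\left(y{\left(a \right)} \right)},w{\left(-4,-4 \right)} \right)} \right)} = \left(-1\right) \left(-68\right) = 68$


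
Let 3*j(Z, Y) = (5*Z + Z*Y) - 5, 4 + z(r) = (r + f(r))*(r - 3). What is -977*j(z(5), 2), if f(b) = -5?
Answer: 10747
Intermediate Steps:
z(r) = -4 + (-5 + r)*(-3 + r) (z(r) = -4 + (r - 5)*(r - 3) = -4 + (-5 + r)*(-3 + r))
j(Z, Y) = -5/3 + 5*Z/3 + Y*Z/3 (j(Z, Y) = ((5*Z + Z*Y) - 5)/3 = ((5*Z + Y*Z) - 5)/3 = (-5 + 5*Z + Y*Z)/3 = -5/3 + 5*Z/3 + Y*Z/3)
-977*j(z(5), 2) = -977*(-5/3 + 5*(11 + 5² - 8*5)/3 + (⅓)*2*(11 + 5² - 8*5)) = -977*(-5/3 + 5*(11 + 25 - 40)/3 + (⅓)*2*(11 + 25 - 40)) = -977*(-5/3 + (5/3)*(-4) + (⅓)*2*(-4)) = -977*(-5/3 - 20/3 - 8/3) = -977*(-11) = 10747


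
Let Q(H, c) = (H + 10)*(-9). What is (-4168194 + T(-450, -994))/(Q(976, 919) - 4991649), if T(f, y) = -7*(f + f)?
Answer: 126118/151531 ≈ 0.83229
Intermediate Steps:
T(f, y) = -14*f
Q(H, c) = -90 - 9*H (Q(H, c) = (10 + H)*(-9) = -90 - 9*H)
(-4168194 + T(-450, -994))/(Q(976, 919) - 4991649) = (-4168194 - 14*(-450))/((-90 - 9*976) - 4991649) = (-4168194 + 6300)/((-90 - 8784) - 4991649) = -4161894/(-8874 - 4991649) = -4161894/(-5000523) = -4161894*(-1/5000523) = 126118/151531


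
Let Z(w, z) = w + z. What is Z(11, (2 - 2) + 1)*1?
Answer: 12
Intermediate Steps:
Z(11, (2 - 2) + 1)*1 = (11 + ((2 - 2) + 1))*1 = (11 + (0 + 1))*1 = (11 + 1)*1 = 12*1 = 12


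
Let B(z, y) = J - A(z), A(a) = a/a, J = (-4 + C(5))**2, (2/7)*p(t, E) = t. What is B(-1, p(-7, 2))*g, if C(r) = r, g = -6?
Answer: 0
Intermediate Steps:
p(t, E) = 7*t/2
J = 1 (J = (-4 + 5)**2 = 1**2 = 1)
A(a) = 1
B(z, y) = 0 (B(z, y) = 1 - 1*1 = 1 - 1 = 0)
B(-1, p(-7, 2))*g = 0*(-6) = 0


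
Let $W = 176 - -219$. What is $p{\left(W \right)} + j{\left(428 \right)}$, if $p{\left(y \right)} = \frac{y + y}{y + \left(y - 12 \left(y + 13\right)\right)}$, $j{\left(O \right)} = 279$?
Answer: $\frac{572392}{2053} \approx 278.81$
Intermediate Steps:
$W = 395$ ($W = 176 + 219 = 395$)
$p{\left(y \right)} = \frac{2 y}{-156 - 10 y}$ ($p{\left(y \right)} = \frac{2 y}{y + \left(y - 12 \left(13 + y\right)\right)} = \frac{2 y}{y - \left(156 + 11 y\right)} = \frac{2 y}{-156 - 10 y}$)
$p{\left(W \right)} + j{\left(428 \right)} = \left(-1\right) 395 \frac{1}{78 + 5 \cdot 395} + 279 = \left(-1\right) 395 \frac{1}{78 + 1975} + 279 = \left(-1\right) 395 \cdot \frac{1}{2053} + 279 = - \frac{395}{2053} + 279 = \frac{572392}{2053}$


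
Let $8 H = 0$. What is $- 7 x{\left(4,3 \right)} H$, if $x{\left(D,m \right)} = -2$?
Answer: $0$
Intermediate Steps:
$H = 0$ ($H = \frac{1}{8} \cdot 0 = 0$)
$- 7 x{\left(4,3 \right)} H = \left(-7\right) \left(-2\right) 0 = 14 \cdot 0 = 0$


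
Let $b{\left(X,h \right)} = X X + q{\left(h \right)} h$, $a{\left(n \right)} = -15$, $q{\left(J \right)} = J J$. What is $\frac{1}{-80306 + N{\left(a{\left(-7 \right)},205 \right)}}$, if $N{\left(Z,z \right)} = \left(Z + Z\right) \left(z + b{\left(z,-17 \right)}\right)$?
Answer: $- \frac{1}{1199816} \approx -8.3346 \cdot 10^{-7}$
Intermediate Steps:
$q{\left(J \right)} = J^{2}$
$b{\left(X,h \right)} = X^{2} + h^{3}$ ($b{\left(X,h \right)} = X X + h^{2} h = X^{2} + h^{3}$)
$N{\left(Z,z \right)} = 2 Z \left(-4913 + z + z^{2}\right)$ ($N{\left(Z,z \right)} = \left(Z + Z\right) \left(z + \left(z^{2} + \left(-17\right)^{3}\right)\right) = 2 Z \left(z + \left(z^{2} - 4913\right)\right) = 2 Z \left(z + \left(-4913 + z^{2}\right)\right) = 2 Z \left(-4913 + z + z^{2}\right)$)
$\frac{1}{-80306 + N{\left(a{\left(-7 \right)},205 \right)}} = \frac{1}{-80306 + 2 \left(-15\right) \left(-4913 + 205 + 205^{2}\right)} = \frac{1}{-80306 + 2 \left(-15\right) \left(-4913 + 205 + 42025\right)} = \frac{1}{-80306 + 2 \left(-15\right) 37317} = \frac{1}{-80306 - 1119510} = \frac{1}{-1199816} = - \frac{1}{1199816}$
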